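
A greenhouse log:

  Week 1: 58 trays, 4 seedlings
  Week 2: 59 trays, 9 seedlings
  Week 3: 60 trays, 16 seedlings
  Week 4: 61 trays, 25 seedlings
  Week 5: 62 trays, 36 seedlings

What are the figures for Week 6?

63 trays, 49 seedlings

Trays — +1 each step: 58, 59, 60, 61, 62 → 63.
For the seedlings, perfect squares: 2², 3², 4², …: 4, 9, 16, 25, 36 → 49.
Combining the parts gives 63 trays, 49 seedlings.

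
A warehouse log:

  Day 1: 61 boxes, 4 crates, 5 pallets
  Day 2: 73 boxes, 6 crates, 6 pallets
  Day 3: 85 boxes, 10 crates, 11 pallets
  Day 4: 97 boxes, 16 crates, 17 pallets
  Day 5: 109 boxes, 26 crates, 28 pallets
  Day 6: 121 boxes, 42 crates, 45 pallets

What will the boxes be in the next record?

Boxes — +12 each step: 61, 73, 85, 97, 109, 121 → 133.

133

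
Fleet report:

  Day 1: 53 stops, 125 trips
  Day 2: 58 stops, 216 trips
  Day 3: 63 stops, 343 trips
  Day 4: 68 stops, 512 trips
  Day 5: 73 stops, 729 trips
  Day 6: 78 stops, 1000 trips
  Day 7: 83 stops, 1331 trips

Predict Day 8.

88 stops, 1728 trips

For the stops, +5 each step: 53, 58, 63, 68, 73, 78, 83 → 88.
Trips — perfect cubes: 5³, 6³, 7³, …: 125, 216, 343, 512, 729, 1000, 1331 → 1728.
Putting it together: 88 stops, 1728 trips.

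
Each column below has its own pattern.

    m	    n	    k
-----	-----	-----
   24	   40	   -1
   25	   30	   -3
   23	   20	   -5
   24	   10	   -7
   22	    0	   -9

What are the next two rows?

Column m goes 24, 25, 23, 24, 22 → 23 → 21 (alternating steps +1, −2, +1, −2, …).
Column n goes 40, 30, 20, 10, 0 → -10 → -20 (−10 each step).
Column k goes -1, -3, -5, -7, -9 → -11 → -13 (−2 each step).
Putting the parts together: 23  -10  -11 and then 21  -20  -13.

23  -10  -11; 21  -20  -13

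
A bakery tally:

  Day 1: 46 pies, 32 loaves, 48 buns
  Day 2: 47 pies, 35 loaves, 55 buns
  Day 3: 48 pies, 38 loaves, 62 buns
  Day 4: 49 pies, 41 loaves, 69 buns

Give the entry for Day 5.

Pies: +1 each step, so 46, 47, 48, 49 → 50.
Loaves goes 32, 35, 38, 41 → 44 (+3 each step).
Buns goes 48, 55, 62, 69 → 76 (+7 each step).
Combining the parts gives 50 pies, 44 loaves, 76 buns.

50 pies, 44 loaves, 76 buns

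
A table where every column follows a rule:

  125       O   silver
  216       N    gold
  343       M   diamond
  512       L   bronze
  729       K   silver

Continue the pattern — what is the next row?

First component — perfect cubes: 5³, 6³, 7³, …: 125, 216, 343, 512, 729 → 1000.
Letter: letters move back 1 place in the alphabet; O, N, M, L, K → J.
Rank: repeats silver → gold → diamond → bronze, so silver, gold, diamond, bronze, silver → gold.
So the next row is 1000  J  gold.

1000  J  gold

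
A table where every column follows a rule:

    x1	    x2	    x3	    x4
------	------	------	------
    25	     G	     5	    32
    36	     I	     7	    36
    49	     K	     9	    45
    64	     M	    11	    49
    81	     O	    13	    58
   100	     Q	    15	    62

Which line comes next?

121  S  17  71

Column x1: perfect squares: 5², 6², 7², …, so 25, 36, 49, 64, 81, 100 → 121.
Column x2: letters move forward 2 places in the alphabet; G, I, K, M, O, Q → S.
Column x3: 5, 7, 9, 11, 13, 15 → 17 (+2 each step).
Column x4 goes 32, 36, 45, 49, 58, 62 → 71 (alternating steps +4, +9, +4, +9, …).
Combining the parts gives 121  S  17  71.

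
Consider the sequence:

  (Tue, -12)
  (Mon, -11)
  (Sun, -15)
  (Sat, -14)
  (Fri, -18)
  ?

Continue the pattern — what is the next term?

Day: Tue, Mon, Sun, Sat, Fri → Thu (runs backward through the weekdays Mon→Sun).
Second component: alternating steps +1, −4, +1, −4, …, so -12, -11, -15, -14, -18 → -17.
Putting it together: (Thu, -17).

(Thu, -17)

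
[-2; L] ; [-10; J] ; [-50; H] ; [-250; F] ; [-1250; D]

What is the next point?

[-6250; B]

First value — ×5 each step: -2, -10, -50, -250, -1250 → -6250.
Letter: letters move back 2 places in the alphabet; L, J, H, F, D → B.
So the next point is [-6250; B].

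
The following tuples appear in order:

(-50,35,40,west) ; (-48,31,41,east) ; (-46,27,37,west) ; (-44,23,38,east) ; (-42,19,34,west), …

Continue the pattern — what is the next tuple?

First entry: -50, -48, -46, -44, -42 → -40 (+2 each step).
Second entry — −4 each step: 35, 31, 27, 23, 19 → 15.
Third entry — alternating steps +1, −4, +1, −4, …: 40, 41, 37, 38, 34 → 35.
Direction: alternates west ↔ east; west, east, west, east, west → east.
Combining the parts gives (-40,15,35,east).

(-40,15,35,east)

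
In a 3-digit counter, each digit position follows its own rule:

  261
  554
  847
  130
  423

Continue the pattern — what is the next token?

For the first digit, +3 each step, mod 10: 2, 5, 8, 1, 4 → 7.
Second digit — −1 each step, mod 10: 6, 5, 4, 3, 2 → 1.
Third digit: +3 each step, mod 10; 1, 4, 7, 0, 3 → 6.
So the next token is 716.

716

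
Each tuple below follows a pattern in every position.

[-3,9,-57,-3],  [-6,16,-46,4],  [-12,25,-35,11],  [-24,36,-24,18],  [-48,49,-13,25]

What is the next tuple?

[-96,64,-2,32]

First coordinate — ×2 each step: -3, -6, -12, -24, -48 → -96.
Second coordinate: 9, 16, 25, 36, 49 → 64 (perfect squares: 3², 4², 5², …).
Third coordinate goes -57, -46, -35, -24, -13 → -2 (+11 each step).
Fourth coordinate: -3, 4, 11, 18, 25 → 32 (+7 each step).
Combining the parts gives [-96,64,-2,32].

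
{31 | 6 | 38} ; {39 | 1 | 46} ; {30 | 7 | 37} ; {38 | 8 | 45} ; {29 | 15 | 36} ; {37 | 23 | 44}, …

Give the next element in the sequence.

{28 | 38 | 35}

First slot: alternating steps +8, −9, +8, −9, …, so 31, 39, 30, 38, 29, 37 → 28.
Second slot goes 6, 1, 7, 8, 15, 23 → 38 (each term is the sum of the two before it).
Third slot: always 7 more than the first slot, so 38, 46, 37, 45, 36, 44 → 35.
So the next element is {28 | 38 | 35}.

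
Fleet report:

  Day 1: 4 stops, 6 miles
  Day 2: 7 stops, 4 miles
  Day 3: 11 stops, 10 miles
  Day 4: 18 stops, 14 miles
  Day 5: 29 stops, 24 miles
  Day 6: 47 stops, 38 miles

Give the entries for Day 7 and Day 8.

Stops — each term is the sum of the two before it: 4, 7, 11, 18, 29, 47 → 76 → 123.
For the miles, each term is the sum of the two before it: 6, 4, 10, 14, 24, 38 → 62 → 100.
Putting the parts together: 76 stops, 62 miles and then 123 stops, 100 miles.

76 stops, 62 miles; 123 stops, 100 miles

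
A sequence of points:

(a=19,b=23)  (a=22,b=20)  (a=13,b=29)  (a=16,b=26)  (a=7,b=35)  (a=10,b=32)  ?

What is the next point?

(a=1,b=41)

A: alternating steps +3, −9, +3, −9, …, so 19, 22, 13, 16, 7, 10 → 1.
B goes 23, 20, 29, 26, 35, 32 → 41 (together with the a always sums to 42).
Putting it together: (a=1,b=41).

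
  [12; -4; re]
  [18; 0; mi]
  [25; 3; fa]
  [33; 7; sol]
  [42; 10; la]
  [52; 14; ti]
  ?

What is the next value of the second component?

17

For the first component, differences are 6, 7, 8, … (increasing by 1 each time): 12, 18, 25, 33, 42, 52 → 63.
For the second component, alternating steps +4, +3, +4, +3, …: -4, 0, 3, 7, 10, 14 → 17.
Note: re, mi, fa, sol, la, ti → do (runs through the solfège scale do→ti).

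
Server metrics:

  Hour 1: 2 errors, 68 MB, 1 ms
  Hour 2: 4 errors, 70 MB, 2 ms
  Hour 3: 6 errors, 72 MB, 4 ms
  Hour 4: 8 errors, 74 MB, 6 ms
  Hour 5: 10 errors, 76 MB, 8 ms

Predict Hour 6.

For the errors, +2 each step: 2, 4, 6, 8, 10 → 12.
MB: +2 each step; 68, 70, 72, 74, 76 → 78.
Ms: always the previous value of the errors; 1, 2, 4, 6, 8 → 10.
Putting it together: 12 errors, 78 MB, 10 ms.

12 errors, 78 MB, 10 ms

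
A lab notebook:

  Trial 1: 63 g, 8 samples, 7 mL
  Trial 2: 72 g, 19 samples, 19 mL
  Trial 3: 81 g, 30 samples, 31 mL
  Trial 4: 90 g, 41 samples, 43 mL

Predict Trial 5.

For the g, +9 each step: 63, 72, 81, 90 → 99.
Samples: +11 each step, so 8, 19, 30, 41 → 52.
ML: +12 each step, so 7, 19, 31, 43 → 55.
Putting it together: 99 g, 52 samples, 55 mL.

99 g, 52 samples, 55 mL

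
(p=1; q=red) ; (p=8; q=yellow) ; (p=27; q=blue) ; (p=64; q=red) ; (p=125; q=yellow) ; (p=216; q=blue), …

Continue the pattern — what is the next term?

P: perfect cubes: 1³, 2³, 3³, …; 1, 8, 27, 64, 125, 216 → 343.
Q: repeats red → yellow → blue; red, yellow, blue, red, yellow, blue → red.
Putting it together: (p=343; q=red).

(p=343; q=red)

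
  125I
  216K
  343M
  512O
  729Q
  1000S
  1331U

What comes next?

1728W

First component: 125, 216, 343, 512, 729, 1000, 1331 → 1728 (perfect cubes: 5³, 6³, 7³, …).
Letter goes I, K, M, O, Q, S, U → W (letters move forward 2 places in the alphabet).
Putting it together: 1728W.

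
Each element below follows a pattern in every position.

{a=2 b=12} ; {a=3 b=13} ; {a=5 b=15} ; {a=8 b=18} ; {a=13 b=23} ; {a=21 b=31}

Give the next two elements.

A — each term is the sum of the two before it: 2, 3, 5, 8, 13, 21 → 34 → 55.
B goes 12, 13, 15, 18, 23, 31 → 44 → 65 (always 10 more than the a).
So the next two elements are {a=34 b=44} and {a=55 b=65}.

{a=34 b=44}, {a=55 b=65}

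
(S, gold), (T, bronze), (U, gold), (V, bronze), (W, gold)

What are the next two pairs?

(X, bronze), (Y, gold)

Letter: letters move forward 1 place in the alphabet, so S, T, U, V, W → X → Y.
Rank: alternates gold ↔ bronze, so gold, bronze, gold, bronze, gold → bronze → gold.
Putting the parts together: (X, bronze) and then (Y, gold).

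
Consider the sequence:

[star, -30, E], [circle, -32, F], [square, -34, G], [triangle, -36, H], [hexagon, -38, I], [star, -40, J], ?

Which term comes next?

Shape: repeats star → circle → square → triangle → hexagon, so star, circle, square, triangle, hexagon, star → circle.
Second value: −2 each step, so -30, -32, -34, -36, -38, -40 → -42.
Letter: letters move forward 1 place in the alphabet; E, F, G, H, I, J → K.
Combining the parts gives [circle, -42, K].

[circle, -42, K]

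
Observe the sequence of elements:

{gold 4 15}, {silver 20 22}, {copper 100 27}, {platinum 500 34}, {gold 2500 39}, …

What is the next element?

{silver 12500 46}

Metal goes gold, silver, copper, platinum, gold → silver (repeats gold → silver → copper → platinum).
For the second slot, ×5 each step: 4, 20, 100, 500, 2500 → 12500.
Third slot goes 15, 22, 27, 34, 39 → 46 (alternating steps +7, +5, +7, +5, …).
So the next element is {silver 12500 46}.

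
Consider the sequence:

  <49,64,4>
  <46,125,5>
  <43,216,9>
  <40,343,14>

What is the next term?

First part: −3 each step, so 49, 46, 43, 40 → 37.
For the second part, perfect cubes: 4³, 5³, 6³, …: 64, 125, 216, 343 → 512.
Third part — each term is the sum of the two before it: 4, 5, 9, 14 → 23.
Putting it together: <37,512,23>.

<37,512,23>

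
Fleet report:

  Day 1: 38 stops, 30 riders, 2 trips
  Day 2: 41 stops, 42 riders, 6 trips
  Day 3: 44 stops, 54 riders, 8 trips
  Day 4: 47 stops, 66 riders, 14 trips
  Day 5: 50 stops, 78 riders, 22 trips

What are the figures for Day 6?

53 stops, 90 riders, 36 trips

Stops: +3 each step, so 38, 41, 44, 47, 50 → 53.
Riders: +12 each step; 30, 42, 54, 66, 78 → 90.
Trips — each term is the sum of the two before it: 2, 6, 8, 14, 22 → 36.
So the next record is 53 stops, 90 riders, 36 trips.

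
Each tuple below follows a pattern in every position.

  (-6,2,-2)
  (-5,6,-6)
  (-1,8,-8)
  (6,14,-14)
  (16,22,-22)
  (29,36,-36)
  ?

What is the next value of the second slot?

58

Second slot goes 2, 6, 8, 14, 22, 36 → 58 (each term is the sum of the two before it).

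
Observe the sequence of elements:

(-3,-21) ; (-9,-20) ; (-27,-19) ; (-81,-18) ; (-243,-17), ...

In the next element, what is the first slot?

For the first slot, ×3 each step: -3, -9, -27, -81, -243 → -729.

-729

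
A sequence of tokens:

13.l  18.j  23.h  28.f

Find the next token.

First component: +5 each step, so 13, 18, 23, 28 → 33.
Letter: letters move back 2 places in the alphabet, so l, j, h, f → d.
Combining the parts gives 33.d.

33.d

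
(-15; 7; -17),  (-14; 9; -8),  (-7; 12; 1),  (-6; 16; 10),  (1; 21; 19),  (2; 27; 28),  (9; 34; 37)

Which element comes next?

(10; 42; 46)

First coordinate — alternating steps +1, +7, +1, +7, …: -15, -14, -7, -6, 1, 2, 9 → 10.
For the second coordinate, differences are 2, 3, 4, … (increasing by 1 each time): 7, 9, 12, 16, 21, 27, 34 → 42.
For the third coordinate, +9 each step: -17, -8, 1, 10, 19, 28, 37 → 46.
So the next element is (10; 42; 46).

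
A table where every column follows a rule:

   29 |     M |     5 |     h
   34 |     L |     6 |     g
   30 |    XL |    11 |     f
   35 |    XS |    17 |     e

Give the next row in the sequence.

31  S  28  d

First component: alternating steps +5, −4, +5, −4, …; 29, 34, 30, 35 → 31.
Size: M, L, XL, XS → S (runs through clothing sizes XS→XL).
Third component: each term is the sum of the two before it; 5, 6, 11, 17 → 28.
Letter: letters move back 1 place in the alphabet, so h, g, f, e → d.
Putting it together: 31  S  28  d.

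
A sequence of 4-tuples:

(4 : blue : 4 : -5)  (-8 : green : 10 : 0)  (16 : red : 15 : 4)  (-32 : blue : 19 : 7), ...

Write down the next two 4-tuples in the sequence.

First coordinate — ×(-2) each step: 4, -8, 16, -32 → 64 → -128.
Colour: blue, green, red, blue → green → red (repeats blue → green → red).
Third coordinate: 4, 10, 15, 19 → 22 → 24 (differences are 6, 5, 4, … (decreasing by 1 each time)).
Fourth coordinate goes -5, 0, 4, 7 → 9 → 10 (differences are 5, 4, 3, … (decreasing by 1 each time)).
Putting the parts together: (64 : green : 22 : 9) and then (-128 : red : 24 : 10).

(64 : green : 22 : 9), (-128 : red : 24 : 10)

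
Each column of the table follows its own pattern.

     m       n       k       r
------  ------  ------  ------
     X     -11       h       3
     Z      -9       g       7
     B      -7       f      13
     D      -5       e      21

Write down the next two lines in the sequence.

Column m — letters move forward 2 places in the alphabet, wrapping Z→A: X, Z, B, D → F → H.
Column n — +2 each step: -11, -9, -7, -5 → -3 → -1.
Column k: letters move back 1 place in the alphabet, so h, g, f, e → d → c.
Column r: 3, 7, 13, 21 → 31 → 43 (differences are 4, 6, 8, … (increasing by 2 each time)).
So the next two lines are F  -3  d  31 and H  -1  c  43.

F  -3  d  31; H  -1  c  43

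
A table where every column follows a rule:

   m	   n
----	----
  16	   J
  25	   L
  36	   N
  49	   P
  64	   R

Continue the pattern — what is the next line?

For the column m, perfect squares: 4², 5², 6², …: 16, 25, 36, 49, 64 → 81.
Column n: J, L, N, P, R → T (letters move forward 2 places in the alphabet).
Putting it together: 81  T.

81  T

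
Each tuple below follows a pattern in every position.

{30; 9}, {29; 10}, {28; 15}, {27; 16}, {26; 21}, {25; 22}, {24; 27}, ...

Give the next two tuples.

First coordinate goes 30, 29, 28, 27, 26, 25, 24 → 23 → 22 (−1 each step).
Second coordinate goes 9, 10, 15, 16, 21, 22, 27 → 28 → 33 (alternating steps +1, +5, +1, +5, …).
Putting the parts together: {23; 28} and then {22; 33}.

{23; 28}, {22; 33}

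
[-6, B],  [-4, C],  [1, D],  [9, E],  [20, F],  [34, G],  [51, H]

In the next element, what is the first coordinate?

71

First coordinate: differences are 2, 5, 8, … (increasing by 3 each time), so -6, -4, 1, 9, 20, 34, 51 → 71.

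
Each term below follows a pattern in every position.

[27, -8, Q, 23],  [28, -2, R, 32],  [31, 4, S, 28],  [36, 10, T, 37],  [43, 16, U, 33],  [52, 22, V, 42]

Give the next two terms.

For the first entry, differences are 1, 3, 5, … (increasing by 2 each time): 27, 28, 31, 36, 43, 52 → 63 → 76.
Second entry: +6 each step, so -8, -2, 4, 10, 16, 22 → 28 → 34.
Letter — letters move forward 1 place in the alphabet: Q, R, S, T, U, V → W → X.
Fourth entry goes 23, 32, 28, 37, 33, 42 → 38 → 47 (alternating steps +9, −4, +9, −4, …).
Putting the parts together: [63, 28, W, 38] and then [76, 34, X, 47].

[63, 28, W, 38], [76, 34, X, 47]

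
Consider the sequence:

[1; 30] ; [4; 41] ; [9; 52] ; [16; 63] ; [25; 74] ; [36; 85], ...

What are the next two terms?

[49; 96], [64; 107]

First value goes 1, 4, 9, 16, 25, 36 → 49 → 64 (perfect squares: 1², 2², 3², …).
Second value: +11 each step, so 30, 41, 52, 63, 74, 85 → 96 → 107.
So the next two terms are [49; 96] and [64; 107].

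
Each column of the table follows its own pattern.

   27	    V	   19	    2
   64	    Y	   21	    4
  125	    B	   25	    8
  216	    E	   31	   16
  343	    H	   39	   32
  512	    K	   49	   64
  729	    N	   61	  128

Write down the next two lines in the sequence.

First component — perfect cubes: 3³, 4³, 5³, …: 27, 64, 125, 216, 343, 512, 729 → 1000 → 1331.
Letter: V, Y, B, E, H, K, N → Q → T (letters move forward 3 places in the alphabet, wrapping Z→A).
Third component goes 19, 21, 25, 31, 39, 49, 61 → 75 → 91 (differences are 2, 4, 6, … (increasing by 2 each time)).
Fourth component: 2, 4, 8, 16, 32, 64, 128 → 256 → 512 (×2 each step).
So the next two lines are 1000  Q  75  256 and 1331  T  91  512.

1000  Q  75  256; 1331  T  91  512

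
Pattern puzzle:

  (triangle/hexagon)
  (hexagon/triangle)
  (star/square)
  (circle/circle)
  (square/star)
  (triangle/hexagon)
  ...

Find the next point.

(hexagon/triangle)

First shape: repeats triangle → hexagon → star → circle → square, so triangle, hexagon, star, circle, square, triangle → hexagon.
Second shape: hexagon, triangle, square, circle, star, hexagon → triangle (repeats hexagon → triangle → square → circle → star).
Putting it together: (hexagon/triangle).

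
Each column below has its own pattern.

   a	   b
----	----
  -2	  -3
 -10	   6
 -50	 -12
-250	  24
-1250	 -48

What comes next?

-6250  96

Column a goes -2, -10, -50, -250, -1250 → -6250 (×5 each step).
Column b: ×(-2) each step, so -3, 6, -12, 24, -48 → 96.
Combining the parts gives -6250  96.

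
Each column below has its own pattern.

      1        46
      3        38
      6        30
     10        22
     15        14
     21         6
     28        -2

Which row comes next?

First component: differences are 2, 3, 4, … (increasing by 1 each time); 1, 3, 6, 10, 15, 21, 28 → 36.
Second component: −8 each step; 46, 38, 30, 22, 14, 6, -2 → -10.
Putting it together: 36  -10.

36  -10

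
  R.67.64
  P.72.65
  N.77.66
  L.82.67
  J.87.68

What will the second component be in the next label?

For the second component, +5 each step: 67, 72, 77, 82, 87 → 92.

92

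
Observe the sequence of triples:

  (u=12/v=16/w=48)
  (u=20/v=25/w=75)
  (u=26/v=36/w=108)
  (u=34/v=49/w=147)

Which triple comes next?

(u=40/v=64/w=192)

U: alternating steps +8, +6, +8, +6, …, so 12, 20, 26, 34 → 40.
V goes 16, 25, 36, 49 → 64 (perfect squares: 4², 5², 6², …).
W: always 3 × the v, so 48, 75, 108, 147 → 192.
So the next triple is (u=40/v=64/w=192).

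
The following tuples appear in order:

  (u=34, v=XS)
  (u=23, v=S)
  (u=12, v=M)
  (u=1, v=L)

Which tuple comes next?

U — −11 each step: 34, 23, 12, 1 → -10.
For the v, runs through clothing sizes XS→XL: XS, S, M, L → XL.
Putting it together: (u=-10, v=XL).

(u=-10, v=XL)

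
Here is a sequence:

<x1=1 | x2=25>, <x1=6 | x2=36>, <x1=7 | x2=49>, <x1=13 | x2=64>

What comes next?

<x1=20 | x2=81>

X1: 1, 6, 7, 13 → 20 (each term is the sum of the two before it).
X2: 25, 36, 49, 64 → 81 (perfect squares: 5², 6², 7², …).
So the next tuple is <x1=20 | x2=81>.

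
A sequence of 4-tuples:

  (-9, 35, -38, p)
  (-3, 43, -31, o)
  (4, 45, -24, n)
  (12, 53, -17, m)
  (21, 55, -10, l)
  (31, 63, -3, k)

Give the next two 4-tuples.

(42, 65, 4, j), (54, 73, 11, i)

First coordinate goes -9, -3, 4, 12, 21, 31 → 42 → 54 (differences are 6, 7, 8, … (increasing by 1 each time)).
Second coordinate — alternating steps +8, +2, +8, +2, …: 35, 43, 45, 53, 55, 63 → 65 → 73.
Third coordinate — +7 each step: -38, -31, -24, -17, -10, -3 → 4 → 11.
Letter: letters move back 1 place in the alphabet; p, o, n, m, l, k → j → i.
So the next two 4-tuples are (42, 65, 4, j) and (54, 73, 11, i).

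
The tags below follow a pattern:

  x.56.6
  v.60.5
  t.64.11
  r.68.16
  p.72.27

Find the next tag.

Letter goes x, v, t, r, p → n (letters move back 2 places in the alphabet).
Second component: +4 each step; 56, 60, 64, 68, 72 → 76.
Third component: each term is the sum of the two before it; 6, 5, 11, 16, 27 → 43.
So the next tag is n.76.43.

n.76.43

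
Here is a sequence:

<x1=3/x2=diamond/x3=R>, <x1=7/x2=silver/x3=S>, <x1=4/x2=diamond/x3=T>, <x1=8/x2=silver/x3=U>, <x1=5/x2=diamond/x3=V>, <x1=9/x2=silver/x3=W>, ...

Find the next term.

<x1=6/x2=diamond/x3=X>

X1: 3, 7, 4, 8, 5, 9 → 6 (alternating steps +4, −3, +4, −3, …).
X2 — alternates diamond ↔ silver: diamond, silver, diamond, silver, diamond, silver → diamond.
X3 — letters move forward 1 place in the alphabet: R, S, T, U, V, W → X.
Combining the parts gives <x1=6/x2=diamond/x3=X>.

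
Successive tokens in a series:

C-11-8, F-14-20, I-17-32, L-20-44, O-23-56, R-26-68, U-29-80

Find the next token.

Letter: letters move forward 3 places in the alphabet, so C, F, I, L, O, R, U → X.
Second component: +3 each step, so 11, 14, 17, 20, 23, 26, 29 → 32.
For the third component, +12 each step: 8, 20, 32, 44, 56, 68, 80 → 92.
Combining the parts gives X-32-92.

X-32-92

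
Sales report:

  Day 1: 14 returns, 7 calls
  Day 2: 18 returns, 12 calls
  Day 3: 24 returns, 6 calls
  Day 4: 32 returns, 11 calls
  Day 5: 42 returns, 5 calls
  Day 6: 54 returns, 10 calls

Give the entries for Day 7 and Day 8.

68 returns, 4 calls; 84 returns, 9 calls

Returns: 14, 18, 24, 32, 42, 54 → 68 → 84 (differences are 4, 6, 8, … (increasing by 2 each time)).
Calls goes 7, 12, 6, 11, 5, 10 → 4 → 9 (alternating steps +5, −6, +5, −6, …).
So the next two lines are 68 returns, 4 calls and 84 returns, 9 calls.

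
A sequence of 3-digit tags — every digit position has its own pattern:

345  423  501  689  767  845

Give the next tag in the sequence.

923

First digit — +1 each step, mod 10: 3, 4, 5, 6, 7, 8 → 9.
Second digit goes 4, 2, 0, 8, 6, 4 → 2 (−2 each step, mod 10).
Third digit: 5, 3, 1, 9, 7, 5 → 3 (−2 each step, mod 10).
So the next tag is 923.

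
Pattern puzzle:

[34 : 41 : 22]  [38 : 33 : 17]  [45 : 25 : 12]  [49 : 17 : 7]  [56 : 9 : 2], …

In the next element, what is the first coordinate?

60

First coordinate — alternating steps +4, +7, +4, +7, …: 34, 38, 45, 49, 56 → 60.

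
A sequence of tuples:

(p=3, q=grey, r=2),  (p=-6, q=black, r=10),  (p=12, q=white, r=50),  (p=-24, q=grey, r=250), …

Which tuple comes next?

P — ×(-2) each step: 3, -6, 12, -24 → 48.
Q: repeats grey → black → white; grey, black, white, grey → black.
R: ×5 each step, so 2, 10, 50, 250 → 1250.
Putting it together: (p=48, q=black, r=1250).

(p=48, q=black, r=1250)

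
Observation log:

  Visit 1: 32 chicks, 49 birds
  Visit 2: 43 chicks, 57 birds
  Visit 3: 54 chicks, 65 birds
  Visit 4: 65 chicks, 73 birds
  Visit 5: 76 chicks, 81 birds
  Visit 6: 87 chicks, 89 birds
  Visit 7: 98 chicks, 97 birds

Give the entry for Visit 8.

Chicks: 32, 43, 54, 65, 76, 87, 98 → 109 (+11 each step).
Birds goes 49, 57, 65, 73, 81, 89, 97 → 105 (+8 each step).
Putting it together: 109 chicks, 105 birds.

109 chicks, 105 birds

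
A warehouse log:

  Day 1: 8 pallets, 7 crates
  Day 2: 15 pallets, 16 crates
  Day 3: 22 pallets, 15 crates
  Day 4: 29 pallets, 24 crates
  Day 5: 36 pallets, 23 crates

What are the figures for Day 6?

Pallets goes 8, 15, 22, 29, 36 → 43 (+7 each step).
Crates — alternating steps +9, −1, +9, −1, …: 7, 16, 15, 24, 23 → 32.
Putting it together: 43 pallets, 32 crates.

43 pallets, 32 crates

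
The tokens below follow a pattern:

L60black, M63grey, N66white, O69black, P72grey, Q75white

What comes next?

Letter goes L, M, N, O, P, Q → R (letters move forward 1 place in the alphabet).
For the second component, +3 each step: 60, 63, 66, 69, 72, 75 → 78.
Shade: black, grey, white, black, grey, white → black (repeats black → grey → white).
Putting it together: R78black.

R78black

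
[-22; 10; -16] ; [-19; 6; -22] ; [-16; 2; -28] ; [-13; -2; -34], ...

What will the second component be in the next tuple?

-6

Second component — −4 each step: 10, 6, 2, -2 → -6.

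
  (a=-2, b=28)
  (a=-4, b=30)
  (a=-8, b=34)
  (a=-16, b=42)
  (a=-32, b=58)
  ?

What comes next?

A — ×2 each step: -2, -4, -8, -16, -32 → -64.
B: together with the a always sums to 26, so 28, 30, 34, 42, 58 → 90.
Putting it together: (a=-64, b=90).

(a=-64, b=90)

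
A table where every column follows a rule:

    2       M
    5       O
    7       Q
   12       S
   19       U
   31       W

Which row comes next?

50  Y

For the first component, each term is the sum of the two before it: 2, 5, 7, 12, 19, 31 → 50.
Letter — letters move forward 2 places in the alphabet: M, O, Q, S, U, W → Y.
Combining the parts gives 50  Y.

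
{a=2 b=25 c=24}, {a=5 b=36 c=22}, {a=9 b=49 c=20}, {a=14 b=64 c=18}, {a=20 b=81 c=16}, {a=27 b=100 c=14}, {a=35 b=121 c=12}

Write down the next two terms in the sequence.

A: differences are 3, 4, 5, … (increasing by 1 each time), so 2, 5, 9, 14, 20, 27, 35 → 44 → 54.
For the b, perfect squares: 5², 6², 7², …: 25, 36, 49, 64, 81, 100, 121 → 144 → 169.
C goes 24, 22, 20, 18, 16, 14, 12 → 10 → 8 (−2 each step).
So the next two terms are {a=44 b=144 c=10} and {a=54 b=169 c=8}.

{a=44 b=144 c=10}, {a=54 b=169 c=8}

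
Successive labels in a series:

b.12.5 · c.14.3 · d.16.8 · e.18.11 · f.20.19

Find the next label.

g.22.30

Letter goes b, c, d, e, f → g (letters move forward 1 place in the alphabet).
Second component goes 12, 14, 16, 18, 20 → 22 (+2 each step).
Third component: each term is the sum of the two before it, so 5, 3, 8, 11, 19 → 30.
Putting it together: g.22.30.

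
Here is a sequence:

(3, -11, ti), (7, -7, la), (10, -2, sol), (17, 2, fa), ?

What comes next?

First component: each term is the sum of the two before it, so 3, 7, 10, 17 → 27.
Second component: -11, -7, -2, 2 → 7 (alternating steps +4, +5, +4, +5, …).
Note: runs backward through the solfège scale do→ti; ti, la, sol, fa → mi.
Putting it together: (27, 7, mi).

(27, 7, mi)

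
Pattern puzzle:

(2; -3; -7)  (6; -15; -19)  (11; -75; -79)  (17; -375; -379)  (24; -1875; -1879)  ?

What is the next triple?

First slot goes 2, 6, 11, 17, 24 → 32 (differences are 4, 5, 6, … (increasing by 1 each time)).
Second slot: -3, -15, -75, -375, -1875 → -9375 (×5 each step).
Third slot — always 4 less than the second slot: -7, -19, -79, -379, -1879 → -9379.
Combining the parts gives (32; -9375; -9379).

(32; -9375; -9379)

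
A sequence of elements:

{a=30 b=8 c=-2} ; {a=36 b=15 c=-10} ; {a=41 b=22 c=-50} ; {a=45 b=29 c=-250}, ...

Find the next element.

{a=48 b=36 c=-1250}

A: differences are 6, 5, 4, … (decreasing by 1 each time), so 30, 36, 41, 45 → 48.
B: 8, 15, 22, 29 → 36 (+7 each step).
C: ×5 each step, so -2, -10, -50, -250 → -1250.
Combining the parts gives {a=48 b=36 c=-1250}.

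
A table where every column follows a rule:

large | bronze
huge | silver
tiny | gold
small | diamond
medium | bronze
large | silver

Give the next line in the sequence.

huge  gold

Size goes large, huge, tiny, small, medium, large → huge (repeats large → huge → tiny → small → medium).
Rank: repeats bronze → silver → gold → diamond, so bronze, silver, gold, diamond, bronze, silver → gold.
So the next line is huge  gold.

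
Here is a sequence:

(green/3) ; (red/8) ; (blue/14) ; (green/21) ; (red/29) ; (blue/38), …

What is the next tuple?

Colour — repeats green → red → blue: green, red, blue, green, red, blue → green.
For the second coordinate, differences are 5, 6, 7, … (increasing by 1 each time): 3, 8, 14, 21, 29, 38 → 48.
Combining the parts gives (green/48).

(green/48)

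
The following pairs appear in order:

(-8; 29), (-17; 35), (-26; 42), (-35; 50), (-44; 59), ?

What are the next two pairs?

First coordinate: −9 each step; -8, -17, -26, -35, -44 → -53 → -62.
Second coordinate: differences are 6, 7, 8, … (increasing by 1 each time), so 29, 35, 42, 50, 59 → 69 → 80.
So the next two pairs are (-53; 69) and (-62; 80).

(-53; 69), (-62; 80)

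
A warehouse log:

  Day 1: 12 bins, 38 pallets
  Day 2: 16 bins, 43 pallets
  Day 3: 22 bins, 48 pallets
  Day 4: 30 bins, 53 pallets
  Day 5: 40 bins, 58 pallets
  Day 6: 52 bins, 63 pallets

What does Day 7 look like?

66 bins, 68 pallets

For the bins, differences are 4, 6, 8, … (increasing by 2 each time): 12, 16, 22, 30, 40, 52 → 66.
Pallets: +5 each step; 38, 43, 48, 53, 58, 63 → 68.
So the next line is 66 bins, 68 pallets.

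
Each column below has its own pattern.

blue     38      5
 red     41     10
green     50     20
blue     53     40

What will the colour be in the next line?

red

For the colour, repeats blue → red → green: blue, red, green, blue → red.
Second component: alternating steps +3, +9, +3, +9, …, so 38, 41, 50, 53 → 62.
Third component — ×2 each step: 5, 10, 20, 40 → 80.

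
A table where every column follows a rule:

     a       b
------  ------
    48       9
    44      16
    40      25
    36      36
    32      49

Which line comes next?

28  64

Column a: −4 each step; 48, 44, 40, 36, 32 → 28.
For the column b, perfect squares: 3², 4², 5², …: 9, 16, 25, 36, 49 → 64.
Combining the parts gives 28  64.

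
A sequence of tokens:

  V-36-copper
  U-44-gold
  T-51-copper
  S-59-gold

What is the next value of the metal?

Letter: V, U, T, S → R (letters move back 1 place in the alphabet).
Second component: alternating steps +8, +7, +8, +7, …, so 36, 44, 51, 59 → 66.
Metal: alternates copper ↔ gold; copper, gold, copper, gold → copper.

copper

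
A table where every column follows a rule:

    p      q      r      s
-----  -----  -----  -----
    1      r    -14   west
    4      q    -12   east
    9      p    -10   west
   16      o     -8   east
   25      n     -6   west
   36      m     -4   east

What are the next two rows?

Column p: 1, 4, 9, 16, 25, 36 → 49 → 64 (perfect squares: 1², 2², 3², …).
Column q: r, q, p, o, n, m → l → k (letters move back 1 place in the alphabet).
Column r: -14, -12, -10, -8, -6, -4 → -2 → 0 (+2 each step).
Column s — alternates west ↔ east: west, east, west, east, west, east → west → east.
Putting the parts together: 49  l  -2  west and then 64  k  0  east.

49  l  -2  west; 64  k  0  east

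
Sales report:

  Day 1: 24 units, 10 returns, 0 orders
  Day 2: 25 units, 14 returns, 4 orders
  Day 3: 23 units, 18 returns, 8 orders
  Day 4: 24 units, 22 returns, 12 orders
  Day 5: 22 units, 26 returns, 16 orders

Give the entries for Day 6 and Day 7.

23 units, 30 returns, 20 orders; 21 units, 34 returns, 24 orders

Units — alternating steps +1, −2, +1, −2, …: 24, 25, 23, 24, 22 → 23 → 21.
Returns — +4 each step: 10, 14, 18, 22, 26 → 30 → 34.
Orders — always 10 less than the returns: 0, 4, 8, 12, 16 → 20 → 24.
So the next two lines are 23 units, 30 returns, 20 orders and 21 units, 34 returns, 24 orders.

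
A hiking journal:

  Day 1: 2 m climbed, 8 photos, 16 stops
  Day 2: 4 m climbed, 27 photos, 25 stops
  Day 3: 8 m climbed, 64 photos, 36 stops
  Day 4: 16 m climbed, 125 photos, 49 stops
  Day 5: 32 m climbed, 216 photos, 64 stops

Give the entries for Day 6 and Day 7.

64 m climbed, 343 photos, 81 stops; 128 m climbed, 512 photos, 100 stops

M climbed: ×2 each step, so 2, 4, 8, 16, 32 → 64 → 128.
For the photos, perfect cubes: 2³, 3³, 4³, …: 8, 27, 64, 125, 216 → 343 → 512.
For the stops, perfect squares: 4², 5², 6², …: 16, 25, 36, 49, 64 → 81 → 100.
Putting the parts together: 64 m climbed, 343 photos, 81 stops and then 128 m climbed, 512 photos, 100 stops.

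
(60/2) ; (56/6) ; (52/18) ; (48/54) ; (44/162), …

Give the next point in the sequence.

(40/486)

First coordinate — −4 each step: 60, 56, 52, 48, 44 → 40.
For the second coordinate, ×3 each step: 2, 6, 18, 54, 162 → 486.
Combining the parts gives (40/486).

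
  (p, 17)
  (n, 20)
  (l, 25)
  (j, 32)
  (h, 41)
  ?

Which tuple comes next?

Letter goes p, n, l, j, h → f (letters move back 2 places in the alphabet).
Second value goes 17, 20, 25, 32, 41 → 52 (differences are 3, 5, 7, … (increasing by 2 each time)).
So the next tuple is (f, 52).

(f, 52)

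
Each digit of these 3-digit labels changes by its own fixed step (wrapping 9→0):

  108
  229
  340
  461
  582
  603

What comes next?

724

First digit: +1 each step, mod 10; 1, 2, 3, 4, 5, 6 → 7.
Second digit: +2 each step, mod 10; 0, 2, 4, 6, 8, 0 → 2.
Third digit — +1 each step, mod 10: 8, 9, 0, 1, 2, 3 → 4.
So the next label is 724.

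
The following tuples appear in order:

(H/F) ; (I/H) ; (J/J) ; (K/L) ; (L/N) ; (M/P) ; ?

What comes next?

First letter goes H, I, J, K, L, M → N (letters move forward 1 place in the alphabet).
Second letter: letters move forward 2 places in the alphabet, so F, H, J, L, N, P → R.
Combining the parts gives (N/R).

(N/R)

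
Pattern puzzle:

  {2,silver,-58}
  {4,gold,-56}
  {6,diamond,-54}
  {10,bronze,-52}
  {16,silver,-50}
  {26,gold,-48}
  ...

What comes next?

{42,diamond,-46}

First part — each term is the sum of the two before it: 2, 4, 6, 10, 16, 26 → 42.
Rank — repeats silver → gold → diamond → bronze: silver, gold, diamond, bronze, silver, gold → diamond.
Third part: +2 each step, so -58, -56, -54, -52, -50, -48 → -46.
Combining the parts gives {42,diamond,-46}.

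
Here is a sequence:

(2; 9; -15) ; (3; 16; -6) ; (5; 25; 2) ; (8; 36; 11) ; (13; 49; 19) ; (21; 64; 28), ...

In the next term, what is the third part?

First part — each term is the sum of the two before it: 2, 3, 5, 8, 13, 21 → 34.
For the second part, perfect squares: 3², 4², 5², …: 9, 16, 25, 36, 49, 64 → 81.
Third part: alternating steps +9, +8, +9, +8, …; -15, -6, 2, 11, 19, 28 → 36.

36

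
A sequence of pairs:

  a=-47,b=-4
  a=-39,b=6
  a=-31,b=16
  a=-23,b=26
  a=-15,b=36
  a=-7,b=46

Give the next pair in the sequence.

A goes -47, -39, -31, -23, -15, -7 → 1 (+8 each step).
B: +10 each step; -4, 6, 16, 26, 36, 46 → 56.
So the next pair is a=1,b=56.

a=1,b=56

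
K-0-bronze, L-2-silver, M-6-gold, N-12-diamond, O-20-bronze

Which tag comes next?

For the letter, letters move forward 1 place in the alphabet: K, L, M, N, O → P.
Second component — differences are 2, 4, 6, … (increasing by 2 each time): 0, 2, 6, 12, 20 → 30.
For the rank, repeats bronze → silver → gold → diamond: bronze, silver, gold, diamond, bronze → silver.
Combining the parts gives P-30-silver.

P-30-silver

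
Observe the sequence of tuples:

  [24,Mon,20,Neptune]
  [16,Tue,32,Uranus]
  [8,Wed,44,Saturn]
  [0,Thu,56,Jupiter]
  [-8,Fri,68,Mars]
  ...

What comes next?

First part: 24, 16, 8, 0, -8 → -16 (−8 each step).
Day: runs through the weekdays Mon→Sun; Mon, Tue, Wed, Thu, Fri → Sat.
Third part: +12 each step; 20, 32, 44, 56, 68 → 80.
Planet goes Neptune, Uranus, Saturn, Jupiter, Mars → Earth (runs backward through the planets Mercury→Neptune).
Combining the parts gives [-16,Sat,80,Earth].

[-16,Sat,80,Earth]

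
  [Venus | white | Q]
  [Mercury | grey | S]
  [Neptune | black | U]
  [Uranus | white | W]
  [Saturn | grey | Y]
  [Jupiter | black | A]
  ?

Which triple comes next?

[Mars | white | C]

Planet: Venus, Mercury, Neptune, Uranus, Saturn, Jupiter → Mars (runs backward through the planets Mercury→Neptune).
For the shade, repeats white → grey → black: white, grey, black, white, grey, black → white.
Letter — letters move forward 2 places in the alphabet, wrapping Z→A: Q, S, U, W, Y, A → C.
Combining the parts gives [Mars | white | C].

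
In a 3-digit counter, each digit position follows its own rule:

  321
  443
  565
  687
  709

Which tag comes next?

First digit — +1 each step, mod 10: 3, 4, 5, 6, 7 → 8.
Second digit goes 2, 4, 6, 8, 0 → 2 (+2 each step, mod 10).
Third digit — +2 each step, mod 10: 1, 3, 5, 7, 9 → 1.
Combining the parts gives 821.

821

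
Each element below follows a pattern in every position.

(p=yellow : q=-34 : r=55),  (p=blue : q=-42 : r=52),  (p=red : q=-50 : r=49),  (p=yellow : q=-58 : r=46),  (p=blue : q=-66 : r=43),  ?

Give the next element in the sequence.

P: repeats yellow → blue → red; yellow, blue, red, yellow, blue → red.
Q — −8 each step: -34, -42, -50, -58, -66 → -74.
R: −3 each step, so 55, 52, 49, 46, 43 → 40.
So the next element is (p=red : q=-74 : r=40).

(p=red : q=-74 : r=40)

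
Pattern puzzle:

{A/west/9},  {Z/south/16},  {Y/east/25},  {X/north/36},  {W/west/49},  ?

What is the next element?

Letter — letters move back 1 place in the alphabet, wrapping A→Z: A, Z, Y, X, W → V.
Direction: west, south, east, north, west → south (repeats west → south → east → north).
For the third part, perfect squares: 3², 4², 5², …: 9, 16, 25, 36, 49 → 64.
Putting it together: {V/south/64}.

{V/south/64}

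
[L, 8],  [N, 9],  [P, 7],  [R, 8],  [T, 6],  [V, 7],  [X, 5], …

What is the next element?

[Z, 6]

Letter goes L, N, P, R, T, V, X → Z (letters move forward 2 places in the alphabet).
For the second part, alternating steps +1, −2, +1, −2, …: 8, 9, 7, 8, 6, 7, 5 → 6.
Putting it together: [Z, 6].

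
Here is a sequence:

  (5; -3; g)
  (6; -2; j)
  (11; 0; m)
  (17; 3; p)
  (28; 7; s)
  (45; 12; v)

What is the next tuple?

First component — each term is the sum of the two before it: 5, 6, 11, 17, 28, 45 → 73.
For the second component, differences are 1, 2, 3, … (increasing by 1 each time): -3, -2, 0, 3, 7, 12 → 18.
Letter: letters move forward 3 places in the alphabet; g, j, m, p, s, v → y.
Combining the parts gives (73; 18; y).

(73; 18; y)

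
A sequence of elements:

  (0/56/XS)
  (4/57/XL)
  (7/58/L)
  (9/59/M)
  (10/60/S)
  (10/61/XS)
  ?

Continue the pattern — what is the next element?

First slot: differences are 4, 3, 2, … (decreasing by 1 each time); 0, 4, 7, 9, 10, 10 → 9.
Second slot — +1 each step: 56, 57, 58, 59, 60, 61 → 62.
Size: XS, XL, L, M, S, XS → XL (repeats XS → XL → L → M → S).
Combining the parts gives (9/62/XL).

(9/62/XL)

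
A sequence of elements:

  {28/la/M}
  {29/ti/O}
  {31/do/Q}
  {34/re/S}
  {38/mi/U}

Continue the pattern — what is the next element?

First value: differences are 1, 2, 3, … (increasing by 1 each time); 28, 29, 31, 34, 38 → 43.
Note: runs through the solfège scale do→ti; la, ti, do, re, mi → fa.
For the letter, letters move forward 2 places in the alphabet: M, O, Q, S, U → W.
So the next element is {43/fa/W}.

{43/fa/W}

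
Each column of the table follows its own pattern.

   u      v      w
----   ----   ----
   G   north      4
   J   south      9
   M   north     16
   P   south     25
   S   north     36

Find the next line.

V  south  49

Column u: letters move forward 3 places in the alphabet, so G, J, M, P, S → V.
Column v goes north, south, north, south, north → south (alternates north ↔ south).
Column w: perfect squares: 2², 3², 4², …, so 4, 9, 16, 25, 36 → 49.
Putting it together: V  south  49.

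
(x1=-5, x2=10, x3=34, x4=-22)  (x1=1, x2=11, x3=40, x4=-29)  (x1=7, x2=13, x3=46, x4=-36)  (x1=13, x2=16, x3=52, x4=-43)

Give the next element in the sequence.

(x1=19, x2=20, x3=58, x4=-50)

X1: -5, 1, 7, 13 → 19 (+6 each step).
X2: differences are 1, 2, 3, … (increasing by 1 each time); 10, 11, 13, 16 → 20.
X3 — +6 each step: 34, 40, 46, 52 → 58.
X4 goes -22, -29, -36, -43 → -50 (−7 each step).
So the next element is (x1=19, x2=20, x3=58, x4=-50).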